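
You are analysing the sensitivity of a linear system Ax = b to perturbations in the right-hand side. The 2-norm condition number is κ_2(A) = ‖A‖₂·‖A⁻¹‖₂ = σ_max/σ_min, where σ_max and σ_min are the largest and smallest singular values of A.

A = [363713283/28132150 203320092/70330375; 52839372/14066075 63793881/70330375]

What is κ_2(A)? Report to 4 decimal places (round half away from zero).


219.5680

AᵀA = [229528558662489/1266268581796 64553500304118/1582835727245; 64553500304118/1582835727245 72653950502289/7914178636225]; tr = 3586454353701/18832072900, det = 566678025/753282916
solving λ² − 3586454353701/18832072900·λ + 566678025/753282916 = 0 gives λ = 4761/25, 2975625/753282916
κ = σ_max/σ_min = (69/5)/(1725/27446) = 219.5680


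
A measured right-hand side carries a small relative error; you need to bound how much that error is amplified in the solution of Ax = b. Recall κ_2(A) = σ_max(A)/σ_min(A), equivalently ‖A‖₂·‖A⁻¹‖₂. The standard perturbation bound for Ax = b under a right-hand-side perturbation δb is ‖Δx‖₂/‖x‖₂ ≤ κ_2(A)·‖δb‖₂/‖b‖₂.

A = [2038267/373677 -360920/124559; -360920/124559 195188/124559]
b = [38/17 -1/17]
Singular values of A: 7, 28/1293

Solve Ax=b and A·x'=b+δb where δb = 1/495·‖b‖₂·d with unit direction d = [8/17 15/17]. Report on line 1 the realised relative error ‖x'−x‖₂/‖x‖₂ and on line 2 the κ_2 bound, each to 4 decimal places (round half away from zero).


σ_max = 7, σ_min = 28/1293
κ_2(A) = 7 / (28/1293) = 323.2500
bound on ‖Δx‖/‖x‖: κ·ε = 323.2500·1/495 = 0.6530
solve Ax = b  →  x = [21.9832 40.6113]
2-norm of b is 2.2361; of x, 46.1795
δb = ε·‖b‖·d = [0.0021 0.0040]; solving A·Δx = δb gives ‖Δx‖ = 0.2086
realised ‖Δx‖/‖x‖ = 0.0045
tightness: 0.0045 against a bound of 0.6530 (unrounded ratio ≈ 0.0069)

0.0045
0.6530


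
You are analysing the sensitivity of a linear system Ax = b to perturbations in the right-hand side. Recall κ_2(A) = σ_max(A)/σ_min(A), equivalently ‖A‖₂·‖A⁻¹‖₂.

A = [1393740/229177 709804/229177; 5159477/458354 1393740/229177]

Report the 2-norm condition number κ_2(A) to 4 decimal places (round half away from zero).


AᵀA = [118997396761/726949444 15864245550/181737361; 15864245550/181737361 8464819744/181737361]; tr = 528915833/2515396, det = 2829124/628849
solving λ² − 528915833/2515396·λ + 2829124/628849 = 0 gives λ = 841/4, 13456/628849
κ_2(A) = √(λ_max/λ_min) = √((841/4) / (13456/628849)) = 99.1250

99.1250


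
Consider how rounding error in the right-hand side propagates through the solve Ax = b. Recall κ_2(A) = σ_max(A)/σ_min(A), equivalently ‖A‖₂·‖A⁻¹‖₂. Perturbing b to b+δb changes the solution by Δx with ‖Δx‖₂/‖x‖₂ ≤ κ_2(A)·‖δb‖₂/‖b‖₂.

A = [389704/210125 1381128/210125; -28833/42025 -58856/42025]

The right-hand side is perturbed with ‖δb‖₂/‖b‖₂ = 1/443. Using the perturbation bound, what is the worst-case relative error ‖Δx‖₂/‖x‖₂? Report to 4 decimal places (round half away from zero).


0.0578

AᵀA = [102708361/26265625 345422952/26265625; 345422952/26265625 1186267264/26265625]; tr = 2062361/42025, det = 153664/42025
λ_max, λ_min = (2062361/42025 ± √4227501975921/1766100625)/2 = 49, 3136/42025
so κ_2 = √(49 / (3136/42025)) = 25.6250
perturbation bound = 25.6250·1/443 = 0.0578


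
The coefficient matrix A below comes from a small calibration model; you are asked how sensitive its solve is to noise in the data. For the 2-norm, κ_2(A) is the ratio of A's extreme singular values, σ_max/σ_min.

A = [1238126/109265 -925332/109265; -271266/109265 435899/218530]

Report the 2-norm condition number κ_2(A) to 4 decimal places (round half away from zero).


133.2500

M = AᵀA = [955705672/7102225 -716716179/7102225; -716716179/7102225 2150484937/28408900]. tr(M)=238932305/1136356, det(M)=707281/284089
solving λ² − 238932305/1136356·λ + 707281/284089 = 0 gives λ = 841/4, 3364/284089
σ_max=√(841/4)=(29/2), σ_min=√(3364/284089)=(58/533) → κ = 133.2500


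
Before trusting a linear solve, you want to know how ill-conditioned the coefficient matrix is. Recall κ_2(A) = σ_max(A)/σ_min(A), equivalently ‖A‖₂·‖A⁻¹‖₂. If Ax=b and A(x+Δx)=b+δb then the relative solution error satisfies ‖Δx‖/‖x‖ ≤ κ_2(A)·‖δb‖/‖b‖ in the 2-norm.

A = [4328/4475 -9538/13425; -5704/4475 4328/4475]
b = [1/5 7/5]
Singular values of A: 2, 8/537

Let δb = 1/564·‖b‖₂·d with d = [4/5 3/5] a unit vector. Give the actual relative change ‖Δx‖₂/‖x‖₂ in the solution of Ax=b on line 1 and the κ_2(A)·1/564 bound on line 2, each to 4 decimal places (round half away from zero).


0.0025
0.2380

σ_max = 2, σ_min = 8/537
κ_2(A) = 2 / (8/537) = 134.2500
perturbation bound = 134.2500·1/564 = 0.2380
solve Ax = b  →  x = [39.8750 54.0000]
‖b‖₂ = 1.4142 and ‖x‖₂ = 67.1269
δb = ε·‖b‖·d = [0.0020 0.0015]; solving A·Δx = δb gives ‖Δx‖ = 0.1683
dividing the unrounded norms, ‖Δx‖/‖x‖ = 0.0025
so the bound overstates the realised error by a factor of ≈ 94.9317 (computed from the unrounded values)


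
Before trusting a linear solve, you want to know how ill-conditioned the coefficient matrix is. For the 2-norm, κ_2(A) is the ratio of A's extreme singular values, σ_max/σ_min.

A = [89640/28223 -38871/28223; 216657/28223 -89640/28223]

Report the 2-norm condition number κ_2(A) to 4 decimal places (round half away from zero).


167.0000

AᵀA = [325299321/4713241 -135535680/4713241; -135535680/4713241 56486889/4713241]; tr = 2259090/27889, det = 6561/27889
solving λ² − 2259090/27889·λ + 6561/27889 = 0 gives λ = 81, 81/27889
κ_2(A) = √(λ_max/λ_min) = √(81 / (81/27889)) = 167.0000


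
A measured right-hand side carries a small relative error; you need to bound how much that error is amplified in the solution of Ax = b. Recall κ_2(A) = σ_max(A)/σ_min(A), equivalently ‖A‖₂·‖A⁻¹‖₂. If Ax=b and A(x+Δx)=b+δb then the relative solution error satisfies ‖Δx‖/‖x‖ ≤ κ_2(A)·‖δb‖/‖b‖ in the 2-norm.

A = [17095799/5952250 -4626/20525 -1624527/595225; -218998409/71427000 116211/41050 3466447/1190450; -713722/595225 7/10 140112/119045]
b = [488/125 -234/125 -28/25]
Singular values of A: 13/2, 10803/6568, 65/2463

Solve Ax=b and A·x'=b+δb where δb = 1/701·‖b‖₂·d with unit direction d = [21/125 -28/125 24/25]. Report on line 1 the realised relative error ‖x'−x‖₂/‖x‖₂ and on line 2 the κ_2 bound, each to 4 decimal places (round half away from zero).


σ_max = 13/2, σ_min = 65/2463
κ = σ_max/σ_min = (13/2)/(65/2463) = 246.3000
bound on ‖Δx‖/‖x‖: κ·ε = 246.3000·1/701 = 0.3514
solve Ax = b  →  x = [0.7500 0.8857 -0.7143]
‖b‖ = 4.4721, ‖x‖ = 1.3628
Δx = A⁻¹·δb where δb = 1/701·4.4721·d; ‖Δx‖ = 0.2417
dividing the unrounded norms, ‖Δx‖/‖x‖ = 0.1774
tightness: 0.1774 against a bound of 0.3514 (unrounded ratio ≈ 0.5049)

0.1774
0.3514


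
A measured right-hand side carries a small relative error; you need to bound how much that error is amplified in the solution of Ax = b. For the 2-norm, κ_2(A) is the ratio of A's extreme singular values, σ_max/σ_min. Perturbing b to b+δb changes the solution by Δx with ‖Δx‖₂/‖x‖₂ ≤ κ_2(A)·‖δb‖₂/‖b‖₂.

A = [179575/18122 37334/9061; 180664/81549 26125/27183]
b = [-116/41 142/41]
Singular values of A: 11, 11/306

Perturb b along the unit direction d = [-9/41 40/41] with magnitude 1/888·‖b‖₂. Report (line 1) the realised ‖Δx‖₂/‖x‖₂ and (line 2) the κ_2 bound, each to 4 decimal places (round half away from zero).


0.0013
0.3446

from the listed singular values, σ₁ = 11, σ_n = 11/306
κ_2(A) = 11 / (11/306) = 306.0000
bound on ‖Δx‖/‖x‖: κ·ε = 306.0000·1/888 = 0.3446
solve Ax = b  →  x = [-42.9650 102.6434]
2-norm of b is 4.4721; of x, 111.2729
with δb = [-0.0011 0.0049], A·Δx = δb → ‖Δx‖ = 0.1401
realised ‖Δx‖/‖x‖ = 0.0013
tightness: 0.0013 against a bound of 0.3446 (unrounded ratio ≈ 0.0037)


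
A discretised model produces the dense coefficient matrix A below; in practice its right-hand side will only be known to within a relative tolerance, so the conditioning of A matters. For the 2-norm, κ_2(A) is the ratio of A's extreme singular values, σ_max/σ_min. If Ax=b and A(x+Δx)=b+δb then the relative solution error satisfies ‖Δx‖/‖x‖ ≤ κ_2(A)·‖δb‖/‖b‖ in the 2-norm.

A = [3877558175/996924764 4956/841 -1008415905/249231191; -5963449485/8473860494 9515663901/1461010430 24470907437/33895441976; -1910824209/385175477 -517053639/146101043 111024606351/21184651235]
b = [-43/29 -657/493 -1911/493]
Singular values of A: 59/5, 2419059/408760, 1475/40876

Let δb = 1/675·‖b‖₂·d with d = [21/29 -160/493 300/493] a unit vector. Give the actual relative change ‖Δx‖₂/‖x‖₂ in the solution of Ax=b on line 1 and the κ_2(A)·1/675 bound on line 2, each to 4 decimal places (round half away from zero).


from the listed singular values, σ₁ = 59/5, σ_n = 1475/40876
κ_2(A) = (59/5) / (1475/40876) = 327.0080
perturbation bound = 327.0080·1/675 = 0.4845
solve Ax = b  →  x = [-59.9096 -0.2882 -57.6444]
2-norm of b is 4.3589; of x, 83.1392
re-solving with b+δb shifts x by Δx of norm 0.1790
relative error = 0.0022
tightness: 0.0022 against a bound of 0.4845 (unrounded ratio ≈ 0.0044)

0.0022
0.4845


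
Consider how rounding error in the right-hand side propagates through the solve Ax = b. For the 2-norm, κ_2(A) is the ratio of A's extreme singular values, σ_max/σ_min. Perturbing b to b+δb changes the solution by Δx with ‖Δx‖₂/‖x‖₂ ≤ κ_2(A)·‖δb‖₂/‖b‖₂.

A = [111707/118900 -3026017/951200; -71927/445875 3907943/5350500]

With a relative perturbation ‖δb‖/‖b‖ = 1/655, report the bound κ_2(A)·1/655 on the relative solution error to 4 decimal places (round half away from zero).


0.1020

form AᵀA = [1719469369/1892250000 -141084584417/45414000000; -141084584417/45414000000 11612068069081/1089936000000] with trace 20163971881/1743897600 and determinant 2088025/69755904
solving λ² − 20163971881/1743897600·λ + 2088025/69755904 = 0 gives λ = 289/25, 180625/69755904
σ_max=√(289/25)=(17/5), σ_min=√(180625/69755904)=(425/8352) → κ = 66.8160
κ_2(A)·‖δb‖/‖b‖ = 0.1020


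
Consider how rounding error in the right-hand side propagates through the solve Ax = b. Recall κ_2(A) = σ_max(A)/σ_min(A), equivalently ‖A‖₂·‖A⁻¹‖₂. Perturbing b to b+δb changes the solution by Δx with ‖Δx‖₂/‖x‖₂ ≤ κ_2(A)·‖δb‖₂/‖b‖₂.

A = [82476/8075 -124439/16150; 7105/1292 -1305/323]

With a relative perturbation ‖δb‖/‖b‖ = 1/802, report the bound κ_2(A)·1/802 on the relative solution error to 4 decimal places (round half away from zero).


M = AᵀA = [485769169/3610000 -91077777/902500; -91077777/902500 68313589/902500]. tr(M)=30360941/144400, det(M)=707281/577600
λ_max, λ_min = (30360941/144400 ± √921684607029081/20851360000)/2 = 841/4, 841/144400
so κ_2 = √((841/4) / (841/144400)) = 190.0000
κ_2(A)·‖δb‖/‖b‖ = 0.2369

0.2369


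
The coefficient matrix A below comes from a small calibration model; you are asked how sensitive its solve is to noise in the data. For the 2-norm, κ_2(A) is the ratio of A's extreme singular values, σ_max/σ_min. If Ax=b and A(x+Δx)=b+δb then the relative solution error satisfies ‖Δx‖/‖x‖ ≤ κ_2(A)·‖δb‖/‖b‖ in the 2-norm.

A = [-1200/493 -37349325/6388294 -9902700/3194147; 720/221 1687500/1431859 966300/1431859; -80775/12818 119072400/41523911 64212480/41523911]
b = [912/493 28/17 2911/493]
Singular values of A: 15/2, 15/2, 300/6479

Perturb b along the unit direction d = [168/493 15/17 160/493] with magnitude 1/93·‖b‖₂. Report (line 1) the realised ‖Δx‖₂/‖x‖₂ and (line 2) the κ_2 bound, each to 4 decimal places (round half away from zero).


largest singular value 15/2, smallest 300/6479
κ_2(A) = (15/2) / (300/6479) = 161.9750
perturbation bound = 161.9750·1/93 = 1.7417
solve Ax = b  →  x = [-0.6462 -40.5078 76.3008]
‖b‖ = 6.4031, ‖x‖ = 86.3892
δb = ε·‖b‖·d = [0.0235 0.0608 0.0223]; solving A·Δx = δb gives ‖Δx‖ = 1.4869
dividing the unrounded norms, ‖Δx‖/‖x‖ = 0.0172
realised/bound (from unrounded values) ≈ 0.0099

0.0172
1.7417


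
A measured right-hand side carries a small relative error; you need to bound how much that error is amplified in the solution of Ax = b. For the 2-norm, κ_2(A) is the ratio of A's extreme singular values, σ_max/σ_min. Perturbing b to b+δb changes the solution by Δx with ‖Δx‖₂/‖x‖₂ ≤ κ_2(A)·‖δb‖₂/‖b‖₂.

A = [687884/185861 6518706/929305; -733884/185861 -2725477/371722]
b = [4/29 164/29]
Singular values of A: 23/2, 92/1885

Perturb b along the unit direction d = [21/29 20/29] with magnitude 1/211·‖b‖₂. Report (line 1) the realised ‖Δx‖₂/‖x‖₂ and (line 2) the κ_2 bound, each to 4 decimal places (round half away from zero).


0.0067
1.1167

largest singular value 23/2, smallest 92/1885
κ_2(A) = (23/2) / (92/1885) = 235.6250
κ_2(A)·‖δb‖/‖b‖ = 1.1167
solve Ax = b  →  x = [-72.4783 38.2609]
‖b‖₂ = 5.6569 and ‖x‖₂ = 81.9573
with δb = [0.0194 0.0185], A·Δx = δb → ‖Δx‖ = 0.5493
realised ‖Δx‖/‖x‖ = 0.0067
tightness: 0.0067 against a bound of 1.1167 (unrounded ratio ≈ 0.0060)


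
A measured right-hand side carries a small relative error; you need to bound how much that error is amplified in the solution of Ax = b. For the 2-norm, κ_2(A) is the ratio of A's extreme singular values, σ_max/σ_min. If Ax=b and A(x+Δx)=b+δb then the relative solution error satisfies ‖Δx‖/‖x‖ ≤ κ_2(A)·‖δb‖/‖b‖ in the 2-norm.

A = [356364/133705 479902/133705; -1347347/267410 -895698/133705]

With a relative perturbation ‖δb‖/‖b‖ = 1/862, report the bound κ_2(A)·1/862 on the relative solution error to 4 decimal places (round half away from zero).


0.4562

AᵀA = [8039187337/247432900 2679680979/61858225; 2679680979/61858225 3572944072/61858225]; tr = 893238545/9897316, det = 130321/2474329
λ_max, λ_min = (893238545/9897316 ± √797854461023822049/97956864003856)/2 = 361/4, 1444/2474329
σ_max=√(361/4)=(19/2), σ_min=√(1444/2474329)=(38/1573) → κ = 393.2500
κ_2(A)·‖δb‖/‖b‖ = 0.4562


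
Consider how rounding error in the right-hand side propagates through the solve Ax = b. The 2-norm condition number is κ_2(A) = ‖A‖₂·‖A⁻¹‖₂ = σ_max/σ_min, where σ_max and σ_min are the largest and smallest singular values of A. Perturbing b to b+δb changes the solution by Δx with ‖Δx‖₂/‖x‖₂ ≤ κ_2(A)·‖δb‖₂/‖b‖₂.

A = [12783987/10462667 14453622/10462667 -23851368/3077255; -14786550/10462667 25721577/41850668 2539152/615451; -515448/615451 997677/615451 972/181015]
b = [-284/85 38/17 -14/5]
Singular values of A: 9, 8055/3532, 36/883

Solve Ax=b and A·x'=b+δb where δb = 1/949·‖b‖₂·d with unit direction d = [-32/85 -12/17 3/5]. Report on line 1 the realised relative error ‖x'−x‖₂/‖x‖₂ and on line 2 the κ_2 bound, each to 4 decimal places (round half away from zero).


largest singular value 9, smallest 36/883
κ = σ_max/σ_min = 9/(36/883) = 220.7500
perturbation bound = 220.7500·1/949 = 0.2326
solve Ax = b  →  x = [-41.9020 -23.3416 -10.3347]
‖b‖₂ = 4.8990 and ‖x‖₂ = 49.0654
re-solving with b+δb shifts x by Δx of norm 0.1266
relative error = 0.0026
so the bound overstates the realised error by a factor of ≈ 90.1389 (computed from the unrounded values)

0.0026
0.2326


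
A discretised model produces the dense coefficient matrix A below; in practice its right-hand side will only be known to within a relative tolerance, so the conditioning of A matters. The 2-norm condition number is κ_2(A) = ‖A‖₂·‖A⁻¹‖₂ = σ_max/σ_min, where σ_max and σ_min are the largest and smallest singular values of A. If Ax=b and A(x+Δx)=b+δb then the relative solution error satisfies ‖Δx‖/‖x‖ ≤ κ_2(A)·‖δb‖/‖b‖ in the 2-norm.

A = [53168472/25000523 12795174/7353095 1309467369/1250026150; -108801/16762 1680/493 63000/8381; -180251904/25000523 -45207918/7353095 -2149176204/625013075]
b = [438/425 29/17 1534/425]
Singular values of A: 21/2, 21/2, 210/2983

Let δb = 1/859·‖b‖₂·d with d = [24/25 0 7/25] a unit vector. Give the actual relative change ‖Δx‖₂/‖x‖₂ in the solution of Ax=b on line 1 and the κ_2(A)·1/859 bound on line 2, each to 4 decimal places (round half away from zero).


largest singular value 21/2, smallest 210/2983
κ_2(A) = (21/2) / (210/2983) = 149.1500
κ_2(A)·‖δb‖/‖b‖ = 0.1736
solve Ax = b  →  x = [8.9031 -20.7038 17.3005]
‖b‖₂ = 4.1231 and ‖x‖₂ = 28.4116
Δx = A⁻¹·δb where δb = 1/859·4.1231·d; ‖Δx‖ = 0.0682
realised ‖Δx‖/‖x‖ = 0.0024
so the bound overstates the realised error by a factor of ≈ 72.3537 (computed from the unrounded values)

0.0024
0.1736


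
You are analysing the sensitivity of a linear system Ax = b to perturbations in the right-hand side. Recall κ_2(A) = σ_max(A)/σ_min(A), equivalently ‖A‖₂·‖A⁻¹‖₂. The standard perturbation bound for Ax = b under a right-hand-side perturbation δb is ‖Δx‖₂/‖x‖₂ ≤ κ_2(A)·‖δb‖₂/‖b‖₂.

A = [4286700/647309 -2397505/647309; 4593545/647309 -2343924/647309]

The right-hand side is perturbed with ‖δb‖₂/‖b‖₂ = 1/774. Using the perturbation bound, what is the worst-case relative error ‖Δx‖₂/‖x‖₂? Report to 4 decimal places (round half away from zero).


AᵀA = [46939896025/498227041 -25022954880/498227041; -25022954880/498227041 13367431561/498227041]; tr = 208675874/1723969, det = 9150625/1723969
char-poly roots: 121 and 75625/1723969
σ_max=√121=11, σ_min=√(75625/1723969)=(275/1313) → κ = 52.5200
κ_2(A)·‖δb‖/‖b‖ = 0.0679

0.0679


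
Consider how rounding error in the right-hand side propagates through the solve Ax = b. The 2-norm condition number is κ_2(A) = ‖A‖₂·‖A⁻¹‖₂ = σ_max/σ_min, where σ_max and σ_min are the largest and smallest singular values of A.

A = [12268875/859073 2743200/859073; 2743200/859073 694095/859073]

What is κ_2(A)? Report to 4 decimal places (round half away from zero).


M = AᵀA = [3854888780625/18000156569 867317544000/18000156569; 867317544000/18000156569 195290588025/18000156569]. tr(M)=98784862650/439028209, det(M)=791015625/439028209
eigenvalues of AᵀA: λ = (tr ± √(tr²−4·det))/2 = 225, 3515625/439028209
κ = σ_max/σ_min = 15/(1875/20953) = 167.6240

167.6240


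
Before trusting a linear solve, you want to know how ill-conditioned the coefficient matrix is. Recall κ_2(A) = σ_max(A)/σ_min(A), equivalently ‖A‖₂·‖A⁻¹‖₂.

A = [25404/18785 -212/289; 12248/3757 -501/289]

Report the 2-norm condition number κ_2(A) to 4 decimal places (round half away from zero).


340.0000

AᵀA = [26010064/2088025 -2774376/417605; -2774376/417605 295945/83521]; tr = 115601/7225, det = 16/7225
eigenvalues of AᵀA: λ = (tr ± √(tr²−4·det))/2 = 16, 1/7225
κ_2(A) = √(λ_max/λ_min) = √(16 / (1/7225)) = 340.0000


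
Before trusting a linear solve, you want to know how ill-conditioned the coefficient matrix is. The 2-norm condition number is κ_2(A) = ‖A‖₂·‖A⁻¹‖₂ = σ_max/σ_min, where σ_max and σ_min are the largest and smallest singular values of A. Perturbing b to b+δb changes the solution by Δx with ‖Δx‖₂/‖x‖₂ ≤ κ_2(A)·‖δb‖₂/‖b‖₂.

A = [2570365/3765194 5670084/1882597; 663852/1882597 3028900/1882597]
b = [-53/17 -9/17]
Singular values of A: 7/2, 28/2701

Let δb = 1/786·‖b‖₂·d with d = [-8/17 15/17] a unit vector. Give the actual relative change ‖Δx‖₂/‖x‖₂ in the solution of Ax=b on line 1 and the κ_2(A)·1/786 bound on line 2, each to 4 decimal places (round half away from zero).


from the listed singular values, σ₁ = 7/2, σ_n = 28/2701
condition number: (7/2) ÷ (28/2701) = 337.6250
worst-case relative error ≤ 337.6250 × 1/786 = 0.4295
solve Ax = b  →  x = [-94.2997 20.3389]
‖b‖₂ = 3.1623 and ‖x‖₂ = 96.4681
re-solving with b+δb shifts x by Δx of norm 0.3881
dividing the unrounded norms, ‖Δx‖/‖x‖ = 0.0040
so the bound overstates the realised error by a factor of ≈ 106.7706 (computed from the unrounded values)

0.0040
0.4295


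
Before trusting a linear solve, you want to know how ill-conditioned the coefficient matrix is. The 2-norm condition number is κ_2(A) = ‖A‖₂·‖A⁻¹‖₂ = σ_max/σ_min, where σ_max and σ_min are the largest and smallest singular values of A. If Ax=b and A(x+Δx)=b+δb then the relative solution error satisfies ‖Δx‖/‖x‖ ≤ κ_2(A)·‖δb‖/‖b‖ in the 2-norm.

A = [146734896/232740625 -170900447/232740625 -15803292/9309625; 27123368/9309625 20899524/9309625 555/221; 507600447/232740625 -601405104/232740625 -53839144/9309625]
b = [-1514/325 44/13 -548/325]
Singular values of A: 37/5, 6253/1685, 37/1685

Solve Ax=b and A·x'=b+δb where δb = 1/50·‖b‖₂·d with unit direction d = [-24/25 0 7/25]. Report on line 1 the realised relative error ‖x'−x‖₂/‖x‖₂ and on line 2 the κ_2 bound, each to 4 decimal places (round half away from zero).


from the listed singular values, σ₁ = 37/5, σ_n = 37/1685
condition number: (37/5) ÷ (37/1685) = 337.0000
worst-case relative error ≤ 337.0000 × 1/50 = 6.7400
solve Ax = b  →  x = [45.4509 -153.9070 86.2003]
‖b‖ = 6.0000, ‖x‖ = 182.1638
Δx = A⁻¹·δb where δb = 1/50·6.0000·d; ‖Δx‖ = 5.4649
realised ‖Δx‖/‖x‖ = 0.0300
so the bound overstates the realised error by a factor of ≈ 224.6686 (computed from the unrounded values)

0.0300
6.7400


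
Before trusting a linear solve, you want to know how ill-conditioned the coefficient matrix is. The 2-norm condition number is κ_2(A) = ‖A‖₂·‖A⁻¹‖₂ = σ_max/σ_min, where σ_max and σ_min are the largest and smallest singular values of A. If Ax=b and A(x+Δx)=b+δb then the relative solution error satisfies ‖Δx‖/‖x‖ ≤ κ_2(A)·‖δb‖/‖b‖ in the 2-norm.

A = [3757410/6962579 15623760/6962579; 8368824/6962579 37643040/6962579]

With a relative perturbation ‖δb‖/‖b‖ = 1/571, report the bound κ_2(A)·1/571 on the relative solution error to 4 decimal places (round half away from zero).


form AᵀA = [497960621604/286849149889 2211436974240/286849149889; 2211436974240/286849149889 9828996076800/286849149889] with trace 6143341284/170641969 and determinant 8294400/170641969
solving λ² − 6143341284/170641969·λ + 8294400/170641969 = 0 gives λ = 36, 230400/170641969
κ_2(A) = √(λ_max/λ_min) = √(36 / (230400/170641969)) = 163.2875
κ_2(A)·‖δb‖/‖b‖ = 0.2860

0.2860


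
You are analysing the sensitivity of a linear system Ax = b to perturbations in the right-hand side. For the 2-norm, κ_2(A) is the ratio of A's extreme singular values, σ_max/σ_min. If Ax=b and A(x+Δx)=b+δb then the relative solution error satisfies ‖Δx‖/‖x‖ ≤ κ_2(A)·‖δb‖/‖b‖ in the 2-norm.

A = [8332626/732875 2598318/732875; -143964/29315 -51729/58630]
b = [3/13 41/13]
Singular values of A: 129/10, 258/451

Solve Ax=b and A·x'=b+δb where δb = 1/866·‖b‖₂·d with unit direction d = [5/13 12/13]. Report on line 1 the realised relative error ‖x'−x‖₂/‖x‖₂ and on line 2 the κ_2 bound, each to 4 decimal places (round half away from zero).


largest singular value 129/10, smallest 258/451
condition number: (129/10) ÷ (258/451) = 22.5500
bound on ‖Δx‖/‖x‖: κ·ε = 22.5500·1/866 = 0.0260
solve Ax = b  →  x = [-1.5428 5.0127]
‖b‖₂ = 3.1623 and ‖x‖₂ = 5.2448
Δx = A⁻¹·δb where δb = 1/866·3.1623·d; ‖Δx‖ = 0.0064
dividing the unrounded norms, ‖Δx‖/‖x‖ = 0.0012
realised/bound (from unrounded values) ≈ 0.0467

0.0012
0.0260


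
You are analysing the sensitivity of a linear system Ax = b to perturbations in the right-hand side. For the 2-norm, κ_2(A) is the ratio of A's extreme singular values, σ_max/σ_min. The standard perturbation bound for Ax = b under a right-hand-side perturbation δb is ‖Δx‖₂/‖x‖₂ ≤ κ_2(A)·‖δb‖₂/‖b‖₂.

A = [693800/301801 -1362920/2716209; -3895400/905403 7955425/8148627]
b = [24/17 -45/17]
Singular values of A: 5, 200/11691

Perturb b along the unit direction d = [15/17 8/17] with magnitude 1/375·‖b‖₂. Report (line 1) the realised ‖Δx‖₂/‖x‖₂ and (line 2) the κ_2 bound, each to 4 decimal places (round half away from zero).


largest singular value 5, smallest 200/11691
condition number: 5 ÷ (200/11691) = 292.2750
bound on ‖Δx‖/‖x‖: κ·ε = 292.2750·1/375 = 0.7794
solve Ax = b  →  x = [0.5854 -0.1317]
‖b‖₂ = 3.0000 and ‖x‖₂ = 0.6000
re-solving with b+δb shifts x by Δx of norm 0.4676
relative error = 0.7794
tightness: 0.7794 against a bound of 0.7794; the bound is attained (ratio 1)

0.7794
0.7794


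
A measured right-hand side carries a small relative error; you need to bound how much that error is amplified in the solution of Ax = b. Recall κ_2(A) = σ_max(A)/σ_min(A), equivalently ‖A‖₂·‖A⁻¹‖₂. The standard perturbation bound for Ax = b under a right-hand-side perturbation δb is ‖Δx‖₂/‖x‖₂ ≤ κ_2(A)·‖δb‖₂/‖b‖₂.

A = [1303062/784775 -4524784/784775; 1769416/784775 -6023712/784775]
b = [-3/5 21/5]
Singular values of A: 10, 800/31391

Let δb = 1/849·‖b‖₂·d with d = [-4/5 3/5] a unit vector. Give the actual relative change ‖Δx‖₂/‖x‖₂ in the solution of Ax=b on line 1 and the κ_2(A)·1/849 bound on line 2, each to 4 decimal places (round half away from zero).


σ_max = 10, σ_min = 800/31391
condition number: 10 ÷ (800/31391) = 392.3875
bound on ‖Δx‖/‖x‖: κ·ε = 392.3875·1/849 = 0.4622
solve Ax = b  →  x = [113.0916 32.6726]
‖b‖₂ = 4.2426 and ‖x‖₂ = 117.7166
with δb = [-0.0040 0.0030], A·Δx = δb → ‖Δx‖ = 0.1961
realised ‖Δx‖/‖x‖ = 0.0017
so the bound overstates the realised error by a factor of ≈ 277.4608 (computed from the unrounded values)

0.0017
0.4622


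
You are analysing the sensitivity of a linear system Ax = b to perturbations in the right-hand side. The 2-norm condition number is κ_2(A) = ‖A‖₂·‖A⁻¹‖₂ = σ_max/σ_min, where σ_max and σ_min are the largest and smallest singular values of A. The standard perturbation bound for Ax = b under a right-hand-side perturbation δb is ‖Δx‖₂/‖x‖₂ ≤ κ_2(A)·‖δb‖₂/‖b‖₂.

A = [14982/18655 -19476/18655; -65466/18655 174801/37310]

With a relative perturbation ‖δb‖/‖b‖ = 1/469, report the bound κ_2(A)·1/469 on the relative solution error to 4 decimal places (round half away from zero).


M = AᵀA = [536616/41405 -715473/41405; -715473/41405 3815901/165620]. tr(M)=1192473/33124, det(M)=81/8281
solving λ² − 1192473/33124·λ + 81/8281 = 0 gives λ = 36, 9/33124
κ_2(A) = √(λ_max/λ_min) = √(36 / (9/33124)) = 364.0000
worst-case relative error ≤ 364.0000 × 1/469 = 0.7761

0.7761


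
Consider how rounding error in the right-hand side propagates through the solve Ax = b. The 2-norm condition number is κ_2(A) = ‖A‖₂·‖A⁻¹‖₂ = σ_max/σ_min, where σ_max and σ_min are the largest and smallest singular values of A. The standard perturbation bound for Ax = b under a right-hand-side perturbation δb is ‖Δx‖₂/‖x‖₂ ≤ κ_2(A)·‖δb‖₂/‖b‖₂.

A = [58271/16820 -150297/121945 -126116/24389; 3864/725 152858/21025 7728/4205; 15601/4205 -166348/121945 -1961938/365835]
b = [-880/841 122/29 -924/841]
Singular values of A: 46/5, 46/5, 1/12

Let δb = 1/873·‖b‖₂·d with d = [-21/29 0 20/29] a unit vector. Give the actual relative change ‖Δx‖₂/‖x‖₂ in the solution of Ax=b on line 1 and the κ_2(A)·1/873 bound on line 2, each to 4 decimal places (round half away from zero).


0.1265
0.1265

from the listed singular values, σ₁ = 46/5, σ_n = 1/12
condition number: (46/5) ÷ (1/12) = 110.4000
perturbation bound = 110.4000·1/873 = 0.1265
solve Ax = b  →  x = [0.1739 0.3943 0.2249]
‖b‖₂ = 4.4721 and ‖x‖₂ = 0.4861
with δb = [-0.0037 0.0000 0.0035], A·Δx = δb → ‖Δx‖ = 0.0615
dividing the unrounded norms, ‖Δx‖/‖x‖ = 0.1265
so the bound is sharp here: realised error equals the bound


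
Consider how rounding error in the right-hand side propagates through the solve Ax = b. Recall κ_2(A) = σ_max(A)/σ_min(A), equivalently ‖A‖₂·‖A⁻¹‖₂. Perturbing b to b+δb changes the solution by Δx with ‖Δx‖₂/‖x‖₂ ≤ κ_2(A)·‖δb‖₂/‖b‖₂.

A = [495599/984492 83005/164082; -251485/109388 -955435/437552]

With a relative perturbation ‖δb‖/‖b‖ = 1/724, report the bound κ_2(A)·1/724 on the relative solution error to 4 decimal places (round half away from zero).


0.2287

form AᵀA = [1596799373/288288072 4055081485/768768192; 4055081485/768768192 5149704625/1025024256] with trace 115867921/10969344 and determinant 714025/175509504
solving λ² − 115867921/10969344·λ + 714025/175509504 = 0 gives λ = 169/16, 4225/10969344
σ_max=√(169/16)=(13/4), σ_min=√(4225/10969344)=(65/3312) → κ = 165.6000
κ_2(A)·‖δb‖/‖b‖ = 0.2287


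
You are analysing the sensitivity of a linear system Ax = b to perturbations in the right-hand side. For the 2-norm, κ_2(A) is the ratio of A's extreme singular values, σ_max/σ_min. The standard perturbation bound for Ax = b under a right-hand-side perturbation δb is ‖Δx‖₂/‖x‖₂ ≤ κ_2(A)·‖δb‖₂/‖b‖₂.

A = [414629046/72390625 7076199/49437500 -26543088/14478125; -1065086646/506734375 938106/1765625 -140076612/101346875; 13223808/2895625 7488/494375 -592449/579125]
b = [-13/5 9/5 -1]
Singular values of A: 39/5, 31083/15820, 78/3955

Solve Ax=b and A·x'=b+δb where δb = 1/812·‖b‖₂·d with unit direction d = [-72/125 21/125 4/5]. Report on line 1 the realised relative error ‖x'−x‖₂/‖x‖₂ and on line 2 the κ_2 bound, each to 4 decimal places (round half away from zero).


from the listed singular values, σ₁ = 39/5, σ_n = 78/3955
κ = σ_max/σ_min = (39/5)/(78/3955) = 395.5000
perturbation bound = 395.5000·1/812 = 0.4871
solve Ax = b  →  x = [2.6340 48.8194 13.4589]
‖b‖ = 3.3166, ‖x‖ = 50.7091
Δx = A⁻¹·δb where δb = 1/812·3.3166·d; ‖Δx‖ = 0.2071
realised ‖Δx‖/‖x‖ = 0.0041
tightness: 0.0041 against a bound of 0.4871 (unrounded ratio ≈ 0.0084)

0.0041
0.4871


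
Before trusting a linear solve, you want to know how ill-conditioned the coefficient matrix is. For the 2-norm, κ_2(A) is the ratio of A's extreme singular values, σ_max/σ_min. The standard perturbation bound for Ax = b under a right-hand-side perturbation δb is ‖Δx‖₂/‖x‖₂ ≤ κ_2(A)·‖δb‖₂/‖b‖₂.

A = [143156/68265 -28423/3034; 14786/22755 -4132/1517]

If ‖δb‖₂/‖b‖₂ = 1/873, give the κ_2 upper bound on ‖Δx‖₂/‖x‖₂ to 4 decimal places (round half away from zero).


0.3052

M = AᵀA = [898450900/186404409 -443549750/20711601; -443549750/20711601 876160625/9205156]. tr(M)=44356225/443556, det(M)=15625/110889
char-poly roots: 100 and 625/443556
σ_max=√100=10, σ_min=√(625/443556)=(25/666) → κ = 266.4000
bound on ‖Δx‖/‖x‖: κ·ε = 266.4000·1/873 = 0.3052


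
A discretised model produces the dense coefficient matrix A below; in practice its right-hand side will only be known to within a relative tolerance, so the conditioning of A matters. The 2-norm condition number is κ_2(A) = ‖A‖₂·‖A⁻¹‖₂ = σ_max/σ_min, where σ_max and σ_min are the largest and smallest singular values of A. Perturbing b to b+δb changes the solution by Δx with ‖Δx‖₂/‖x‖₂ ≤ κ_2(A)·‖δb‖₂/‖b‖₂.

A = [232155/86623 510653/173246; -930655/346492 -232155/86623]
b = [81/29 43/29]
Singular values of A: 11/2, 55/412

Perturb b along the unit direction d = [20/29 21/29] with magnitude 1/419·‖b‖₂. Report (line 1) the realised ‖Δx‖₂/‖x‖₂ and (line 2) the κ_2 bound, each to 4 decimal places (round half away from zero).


0.0025
0.0983

from the listed singular values, σ₁ = 11/2, σ_n = 55/412
condition number: (11/2) ÷ (55/412) = 41.2000
perturbation bound = 41.2000·1/419 = 0.0983
solve Ax = b  →  x = [-16.1480 15.6301]
‖b‖ = 3.1623, ‖x‖ = 22.4735
re-solving with b+δb shifts x by Δx of norm 0.0565
relative error = 0.0025
realised/bound (from unrounded values) ≈ 0.0256


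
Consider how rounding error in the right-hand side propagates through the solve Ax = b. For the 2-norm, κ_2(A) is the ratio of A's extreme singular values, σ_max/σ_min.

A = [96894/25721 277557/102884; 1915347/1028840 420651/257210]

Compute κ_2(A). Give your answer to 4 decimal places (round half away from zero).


24.2080

AᵀA = [64671521481/3662670400 12093610473/915667600; 12093610473/915667600 9113274261/915667600]; tr = 4044984741/146506816, det = 3038765625/2344109056
λ_max, λ_min = (4044984741/146506816 ± √16250601585850587081/21464247134457856)/2 = 441/16, 6890625/146506816
κ = σ_max/σ_min = (21/4)/(2625/12104) = 24.2080


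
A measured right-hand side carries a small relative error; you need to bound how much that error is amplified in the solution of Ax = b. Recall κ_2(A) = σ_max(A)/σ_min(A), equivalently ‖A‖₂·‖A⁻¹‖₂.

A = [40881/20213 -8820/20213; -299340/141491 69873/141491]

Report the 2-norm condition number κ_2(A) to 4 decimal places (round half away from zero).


M = AᵀA = [203919129/23804641 -45878400/23804641; -45878400/23804641 10337769/23804641]. tr(M)=127458/14161, det(M)=81/14161
char-poly roots: 9 and 9/14161
σ_max=√9=3, σ_min=√(9/14161)=(3/119) → κ = 119.0000

119.0000


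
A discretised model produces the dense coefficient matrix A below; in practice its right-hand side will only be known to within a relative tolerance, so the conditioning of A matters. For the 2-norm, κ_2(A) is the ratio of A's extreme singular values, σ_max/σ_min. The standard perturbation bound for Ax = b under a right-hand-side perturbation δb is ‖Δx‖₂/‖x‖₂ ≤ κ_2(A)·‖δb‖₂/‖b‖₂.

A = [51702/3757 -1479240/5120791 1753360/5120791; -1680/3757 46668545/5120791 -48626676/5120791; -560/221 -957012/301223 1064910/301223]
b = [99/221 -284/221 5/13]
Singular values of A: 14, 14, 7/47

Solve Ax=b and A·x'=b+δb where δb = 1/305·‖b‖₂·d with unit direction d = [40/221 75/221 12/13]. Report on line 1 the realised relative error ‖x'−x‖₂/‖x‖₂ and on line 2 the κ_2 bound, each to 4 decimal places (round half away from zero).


from the listed singular values, σ₁ = 14, σ_n = 7/47
condition number: 14 ÷ (7/47) = 94.0000
bound on ‖Δx‖/‖x‖: κ·ε = 94.0000·1/305 = 0.3082
solve Ax = b  →  x = [0.0294 -0.0666 0.0700]
‖b‖₂ = 1.4142 and ‖x‖₂ = 0.1010
re-solving with b+δb shifts x by Δx of norm 0.0311
dividing the unrounded norms, ‖Δx‖/‖x‖ = 0.3082
so the bound is sharp here: realised error equals the bound

0.3082
0.3082


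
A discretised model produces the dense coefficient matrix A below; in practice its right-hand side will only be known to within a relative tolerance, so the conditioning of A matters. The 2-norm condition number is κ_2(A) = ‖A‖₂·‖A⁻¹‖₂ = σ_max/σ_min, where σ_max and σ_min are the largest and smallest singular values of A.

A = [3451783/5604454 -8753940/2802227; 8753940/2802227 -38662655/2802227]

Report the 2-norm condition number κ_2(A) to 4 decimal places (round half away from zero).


form AᵀA = [189435257569/18685249636 -210326539410/4671312409; -210326539410/4671312409 934819962625/4671312409] with trace 2337129749/11115556 and determinant 17682025/11115556
char-poly roots: 841/4 and 21025/2778889
κ = σ_max/σ_min = (29/2)/(145/1667) = 166.7000

166.7000


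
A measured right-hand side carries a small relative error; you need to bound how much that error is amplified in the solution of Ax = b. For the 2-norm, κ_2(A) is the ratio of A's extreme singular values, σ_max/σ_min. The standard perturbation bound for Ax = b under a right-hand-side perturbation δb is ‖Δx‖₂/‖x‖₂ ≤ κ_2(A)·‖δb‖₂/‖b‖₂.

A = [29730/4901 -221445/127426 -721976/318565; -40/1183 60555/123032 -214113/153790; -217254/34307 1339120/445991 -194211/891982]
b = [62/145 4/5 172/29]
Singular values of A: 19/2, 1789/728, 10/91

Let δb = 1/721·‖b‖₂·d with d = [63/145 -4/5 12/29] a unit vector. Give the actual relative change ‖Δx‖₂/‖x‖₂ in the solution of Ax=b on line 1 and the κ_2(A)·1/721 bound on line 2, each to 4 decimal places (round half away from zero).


σ_max = 19/2, σ_min = 10/91
condition number: (19/2) ÷ (10/91) = 86.4500
worst-case relative error ≤ 86.4500 × 1/721 = 0.1199
solve Ax = b  →  x = [6.6113 16.2832 5.0213]
‖b‖₂ = 6.0000 and ‖x‖₂ = 18.2775
with δb = [0.0036 -0.0067 0.0034], A·Δx = δb → ‖Δx‖ = 0.0757
relative error = 0.0041
realised/bound (from unrounded values) ≈ 0.0346

0.0041
0.1199


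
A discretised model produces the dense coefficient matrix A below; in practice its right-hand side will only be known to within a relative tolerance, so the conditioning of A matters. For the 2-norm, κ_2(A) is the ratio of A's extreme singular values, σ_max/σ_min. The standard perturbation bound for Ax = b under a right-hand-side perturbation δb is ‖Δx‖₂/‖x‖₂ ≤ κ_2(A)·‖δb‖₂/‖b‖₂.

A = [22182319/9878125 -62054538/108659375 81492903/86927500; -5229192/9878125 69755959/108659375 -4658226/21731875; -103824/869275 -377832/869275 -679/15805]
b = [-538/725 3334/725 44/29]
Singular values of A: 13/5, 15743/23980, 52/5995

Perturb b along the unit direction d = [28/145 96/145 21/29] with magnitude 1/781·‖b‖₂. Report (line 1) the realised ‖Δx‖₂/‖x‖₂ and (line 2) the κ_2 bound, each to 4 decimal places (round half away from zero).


0.0016
0.3838

from the listed singular values, σ₁ = 13/5, σ_n = 52/5995
condition number: (13/5) ÷ (52/5995) = 299.7500
κ_2(A)·‖δb‖/‖b‖ = 0.3838
solve Ax = b  →  x = [-177.2611 3.1400 425.7245]
2-norm of b is 4.8990; of x, 461.1646
δb = ε·‖b‖·d = [0.0012 0.0042 0.0045]; solving A·Δx = δb gives ‖Δx‖ = 0.7232
dividing the unrounded norms, ‖Δx‖/‖x‖ = 0.0016
realised/bound (from unrounded values) ≈ 0.0041


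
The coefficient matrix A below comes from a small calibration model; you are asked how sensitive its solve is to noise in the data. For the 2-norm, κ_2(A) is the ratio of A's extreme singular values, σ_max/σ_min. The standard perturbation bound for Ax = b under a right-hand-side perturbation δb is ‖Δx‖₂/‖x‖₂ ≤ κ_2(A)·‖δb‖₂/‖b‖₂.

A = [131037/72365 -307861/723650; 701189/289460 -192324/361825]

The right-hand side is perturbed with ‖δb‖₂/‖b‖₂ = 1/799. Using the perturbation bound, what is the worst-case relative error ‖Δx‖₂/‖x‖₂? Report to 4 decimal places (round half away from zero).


0.1767

form AᵀA = [30655885585/3351483664 -4310756739/2094677290; -4310756739/2094677290 9709299169/20946772900] with trace 479021021/49843600 and determinant 923521/199374400
solving λ² − 479021021/49843600·λ + 923521/199374400 = 0 gives λ = 961/100, 961/1993744
σ_max=√(961/100)=(31/10), σ_min=√(961/1993744)=(31/1412) → κ = 141.2000
perturbation bound = 141.2000·1/799 = 0.1767


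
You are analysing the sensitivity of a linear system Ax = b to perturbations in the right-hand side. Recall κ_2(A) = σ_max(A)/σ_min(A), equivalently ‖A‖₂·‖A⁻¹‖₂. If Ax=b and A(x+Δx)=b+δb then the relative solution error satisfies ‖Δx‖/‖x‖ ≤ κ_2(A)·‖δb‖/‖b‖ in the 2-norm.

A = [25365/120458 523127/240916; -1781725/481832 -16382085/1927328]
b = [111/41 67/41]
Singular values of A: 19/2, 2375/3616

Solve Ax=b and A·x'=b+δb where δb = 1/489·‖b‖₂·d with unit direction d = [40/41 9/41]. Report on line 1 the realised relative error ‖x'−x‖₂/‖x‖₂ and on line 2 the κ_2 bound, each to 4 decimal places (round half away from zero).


largest singular value 19/2, smallest 2375/3616
κ_2(A) = (19/2) / (2375/3616) = 14.4640
bound on ‖Δx‖/‖x‖: κ·ε = 14.4640·1/489 = 0.0296
solve Ax = b  →  x = [-4.2567 1.6596]
‖b‖₂ = 3.1623 and ‖x‖₂ = 4.5688
Δx = A⁻¹·δb where δb = 1/489·3.1623·d; ‖Δx‖ = 0.0098
realised ‖Δx‖/‖x‖ = 0.0022
tightness: 0.0022 against a bound of 0.0296 (unrounded ratio ≈ 0.0729)

0.0022
0.0296
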